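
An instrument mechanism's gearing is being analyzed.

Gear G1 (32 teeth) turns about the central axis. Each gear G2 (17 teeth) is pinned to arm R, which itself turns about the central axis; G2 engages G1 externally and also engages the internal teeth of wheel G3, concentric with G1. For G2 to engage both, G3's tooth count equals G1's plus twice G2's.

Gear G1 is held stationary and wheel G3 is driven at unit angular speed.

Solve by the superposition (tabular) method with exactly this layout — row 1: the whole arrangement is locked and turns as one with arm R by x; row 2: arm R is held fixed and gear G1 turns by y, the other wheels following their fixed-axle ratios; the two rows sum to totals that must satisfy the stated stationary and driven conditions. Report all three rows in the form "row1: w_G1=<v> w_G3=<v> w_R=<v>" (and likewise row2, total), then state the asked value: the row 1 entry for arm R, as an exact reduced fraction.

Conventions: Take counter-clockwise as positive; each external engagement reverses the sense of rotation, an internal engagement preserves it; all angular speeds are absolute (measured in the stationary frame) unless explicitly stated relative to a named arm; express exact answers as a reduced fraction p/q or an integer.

row1: w_G1=33/49 w_G3=33/49 w_R=33/49
row2: w_G1=-33/49 w_G3=16/49 w_R=0
total: w_G1=0 w_G3=1 w_R=33/49
asked value: 33/49

class = planetary set [G3 = 32+2·17 = 66; Willis about the carrier]
superposition row 1 [locked train]: every member turns x
superposition row 2 [arm held]: sun y, ring −(32/66)·y, arm 0
boundary: total ω_sun = x + y = 0 and total ω_ring = x − (32/66)·y = 1  ⇒  y = -33/49, x = 33/49
row 2 ring = −(32/66)·(-33/49) = 16/49
totals (row 1 + row 2): sun 33/49 + (-33/49) = 0, ring 33/49 + 16/49 = 1, arm 33/49 + 0 = 33/49
asked cell (row1, arm) = 33/49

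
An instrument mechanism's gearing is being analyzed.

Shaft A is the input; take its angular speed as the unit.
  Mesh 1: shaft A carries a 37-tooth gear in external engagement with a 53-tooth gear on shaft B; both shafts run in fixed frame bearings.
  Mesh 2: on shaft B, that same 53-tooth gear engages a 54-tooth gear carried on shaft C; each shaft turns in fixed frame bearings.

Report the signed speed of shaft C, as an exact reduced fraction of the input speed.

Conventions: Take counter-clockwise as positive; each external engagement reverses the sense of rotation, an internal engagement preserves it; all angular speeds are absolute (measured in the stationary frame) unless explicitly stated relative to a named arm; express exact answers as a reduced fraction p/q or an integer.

2-mesh fixed-axis compound train (all bearings frame-fixed)
mesh 1 [37T→53T]: |ω|/ω_in = 1×37/53 = 37/53, sense flips to −
mesh 2 [53T→54T]: |ω|/ω_in = (37/53)×53/54 = 37/54, sense flips to +
signed output speed (× input speed) = 37/54

37/54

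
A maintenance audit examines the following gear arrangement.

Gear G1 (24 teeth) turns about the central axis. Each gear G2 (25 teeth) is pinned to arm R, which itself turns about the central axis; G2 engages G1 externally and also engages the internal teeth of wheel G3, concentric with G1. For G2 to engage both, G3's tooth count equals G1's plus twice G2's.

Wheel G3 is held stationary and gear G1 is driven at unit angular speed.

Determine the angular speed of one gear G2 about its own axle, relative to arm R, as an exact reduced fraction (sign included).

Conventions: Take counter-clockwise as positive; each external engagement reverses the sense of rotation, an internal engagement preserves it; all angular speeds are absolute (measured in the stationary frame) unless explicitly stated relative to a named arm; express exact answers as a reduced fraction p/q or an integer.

class = planetary set [G3 = 24+2·25 = 74; Willis about the carrier]
ring teeth: 24 + 2·25 = 74
24(ω_sun−ω_arm) = −74(ω_ring−ω_arm),  ω_ring = 0, ω_sun = 1
24(1−ω_arm) = −74(0−ω_arm)  ⇒  98·ω_arm = 24  ⇒  ω_arm = 12/49
sun–planet mesh: 24·(1−12/49) = −25·(ω_p−ω_arm)  ⇒  ω_p−ω_arm = -888/1225
exact speed ratio = -888/1225

-888/1225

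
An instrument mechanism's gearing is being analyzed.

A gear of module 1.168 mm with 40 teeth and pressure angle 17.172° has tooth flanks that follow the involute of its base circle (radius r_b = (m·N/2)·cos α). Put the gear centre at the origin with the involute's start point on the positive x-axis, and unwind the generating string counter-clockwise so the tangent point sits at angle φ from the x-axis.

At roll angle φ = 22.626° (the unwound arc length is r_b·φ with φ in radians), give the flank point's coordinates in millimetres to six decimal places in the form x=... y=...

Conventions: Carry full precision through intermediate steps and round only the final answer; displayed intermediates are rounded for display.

x=23.991654 y=0.451040

class = single-mesh tooth geometry [base-circle involute, m = 1.168, 40T]
pitch radius r_p = m·N/2 = 1.168·40/2 = 23.360000
base radius r_b = r_p·cos α = 23.360000·cos 17.172° = 22.318676
roll angle φ = 22.626° = 0.39489820 rad
x = r_b·(cos φ + φ·sin φ) = 23.991654
y = r_b·(sin φ − φ·cos φ) = 0.451040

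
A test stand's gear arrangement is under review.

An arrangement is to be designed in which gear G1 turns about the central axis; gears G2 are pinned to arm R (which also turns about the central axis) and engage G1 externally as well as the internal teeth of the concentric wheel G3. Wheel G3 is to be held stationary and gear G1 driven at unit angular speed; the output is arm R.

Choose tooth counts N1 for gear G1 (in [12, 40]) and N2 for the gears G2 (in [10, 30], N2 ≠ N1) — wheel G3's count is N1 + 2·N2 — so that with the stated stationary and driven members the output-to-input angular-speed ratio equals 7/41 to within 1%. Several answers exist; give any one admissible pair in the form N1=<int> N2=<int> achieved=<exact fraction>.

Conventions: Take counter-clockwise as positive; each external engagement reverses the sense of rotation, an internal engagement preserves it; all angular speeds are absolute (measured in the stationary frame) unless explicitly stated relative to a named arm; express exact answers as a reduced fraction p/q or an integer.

N1=14 N2=27 achieved=7/41

topology: planetary set — design target 7/41, arm = carrier (Willis)
Willis with ω_ring = 0: ω_arm/ω_sun = N1/(N1+N3); set equal to 7/41  ⇒  N3/N1 = 1/(7/41) − 1 = 34/7
N3 = N1 + 2·N2  ⇒  N2/N1 = (N3/N1 − 1)/2 = (34/7 − 1)/2 = 27/14
smallest multiple with N1 ≥ 12 and N2 ≥ 10: k = 1  ⇒  N1 = 1·14 = 14, N2 = 1·27 = 27 (N1 ≤ 40, N2 ≤ 30, N2 ≠ N1 ✓), N3 = 14 + 2·27 = 68
check: N1/(N1+N3) with N1 = 14, N3 = 68 gives 7/41; |achieved − target| = 0 ≤ 7/4100 ✓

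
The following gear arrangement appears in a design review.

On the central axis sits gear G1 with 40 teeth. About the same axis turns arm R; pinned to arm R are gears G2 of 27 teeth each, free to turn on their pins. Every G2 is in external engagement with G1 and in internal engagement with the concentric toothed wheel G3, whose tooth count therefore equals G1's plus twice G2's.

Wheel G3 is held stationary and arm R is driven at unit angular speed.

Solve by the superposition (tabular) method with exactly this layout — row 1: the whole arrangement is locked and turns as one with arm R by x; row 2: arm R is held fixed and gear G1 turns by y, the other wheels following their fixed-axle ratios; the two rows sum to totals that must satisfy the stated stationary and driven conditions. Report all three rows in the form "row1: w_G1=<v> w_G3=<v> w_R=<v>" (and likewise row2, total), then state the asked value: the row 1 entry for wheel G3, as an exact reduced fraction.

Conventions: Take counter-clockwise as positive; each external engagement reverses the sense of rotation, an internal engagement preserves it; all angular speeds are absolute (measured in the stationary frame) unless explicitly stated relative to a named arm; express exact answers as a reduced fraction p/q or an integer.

row1: w_G1=1 w_G3=1 w_R=1
row2: w_G1=47/20 w_G3=-1 w_R=0
total: w_G1=67/20 w_G3=0 w_R=1
asked value: 1

topology: planetary set — G1 40T / G2 27T / G3 94T, arm = carrier (Willis)
row 1: whole set turns with the arm by x
row 2 — arm fixed, fixed-axis ratios: sun y, ring −(40/94)·y, arm 0
boundary: total ω_ring = x − (40/94)·y = 0 and total ω_arm = x = 1  ⇒  y = 47/20, x = 1
row 2 ring = −(40/94)·47/20 = -1
totals (row 1 + row 2): sun 1 + 47/20 = 67/20, ring 1 + (-1) = 0, arm 1 + 0 = 1
asked cell (row1, ring) = 1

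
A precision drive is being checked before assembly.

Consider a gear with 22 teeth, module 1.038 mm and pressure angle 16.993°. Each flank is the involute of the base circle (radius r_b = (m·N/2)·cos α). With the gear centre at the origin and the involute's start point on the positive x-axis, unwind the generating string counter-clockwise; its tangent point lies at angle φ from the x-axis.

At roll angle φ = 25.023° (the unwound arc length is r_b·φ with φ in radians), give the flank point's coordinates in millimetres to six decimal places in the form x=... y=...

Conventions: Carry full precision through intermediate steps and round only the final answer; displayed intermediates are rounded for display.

x=11.911735 y=0.297458

recognized (one wheel, involute flank): single-mesh tooth geometry, m = 1.038, N = 22
pitch radius r_p = m·N/2 = 1.038·22/2 = 11.418000
base radius r_b = r_p·cos α = 11.418000·cos 16.993° = 10.919495
roll angle φ = 25.023° = 0.43673374 rad
x = r_b·(cos φ + φ·sin φ) = 11.911735
y = r_b·(sin φ − φ·cos φ) = 0.297458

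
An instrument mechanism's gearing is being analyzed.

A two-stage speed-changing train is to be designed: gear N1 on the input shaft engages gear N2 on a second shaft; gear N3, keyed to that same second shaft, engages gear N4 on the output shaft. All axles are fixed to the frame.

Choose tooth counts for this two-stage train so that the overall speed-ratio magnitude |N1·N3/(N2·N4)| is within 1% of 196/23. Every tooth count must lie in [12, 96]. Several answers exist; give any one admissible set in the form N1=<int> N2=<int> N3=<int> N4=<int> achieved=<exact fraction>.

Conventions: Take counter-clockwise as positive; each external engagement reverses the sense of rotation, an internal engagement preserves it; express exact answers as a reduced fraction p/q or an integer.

topology: fixed-axis compound train — 2 stages, target 196/23
target = 196/23 in lowest terms: an exact hit needs N1·N3 = k·196 and N2·N4 = k·23 for one integer k, every count in [12, 96]; additionally prefer no 1:1 stage (N1 ≠ N2, N3 ≠ N4)
k = 1…11: no 1:1-free in-range split of k·196 and k·23 into factor pairs; take k = 12
k = 12: N1·N3 = 2352 = 28·84, N2·N4 = 276 = 12·23
achieved = 28·84/(12·23) = 196/23; |achieved − target| = 0 ≤ 49/575 ✓

N1=28 N2=12 N3=84 N4=23 achieved=196/23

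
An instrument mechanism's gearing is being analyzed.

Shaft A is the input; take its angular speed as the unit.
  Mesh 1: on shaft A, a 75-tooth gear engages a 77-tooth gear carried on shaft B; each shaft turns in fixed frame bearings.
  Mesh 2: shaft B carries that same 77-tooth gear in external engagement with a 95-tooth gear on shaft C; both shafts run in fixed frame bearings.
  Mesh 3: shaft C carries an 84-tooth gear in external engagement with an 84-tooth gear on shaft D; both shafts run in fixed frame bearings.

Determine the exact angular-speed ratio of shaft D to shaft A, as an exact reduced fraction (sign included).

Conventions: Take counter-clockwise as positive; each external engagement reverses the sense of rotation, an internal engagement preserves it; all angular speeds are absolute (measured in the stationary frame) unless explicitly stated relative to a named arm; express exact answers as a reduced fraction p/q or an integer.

class = fixed-axis compound train [3 meshes; 3 ratios multiply, 3 sense flips]
mesh 1 [75T→77T]: running ratio 75/77, sense −
mesh 2 [77T→95T]: running ratio 15/19, sense +
mesh 3 [84T→84T]: running ratio 15/19, sense −
ω_out/ω_in = -15/19

-15/19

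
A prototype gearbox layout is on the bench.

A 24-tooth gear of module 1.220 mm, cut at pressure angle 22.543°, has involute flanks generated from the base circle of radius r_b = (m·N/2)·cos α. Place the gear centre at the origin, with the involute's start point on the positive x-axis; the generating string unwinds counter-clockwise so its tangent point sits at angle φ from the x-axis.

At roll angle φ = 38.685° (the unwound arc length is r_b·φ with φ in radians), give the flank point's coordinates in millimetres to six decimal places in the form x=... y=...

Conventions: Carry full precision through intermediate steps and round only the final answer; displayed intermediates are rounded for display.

class = single-mesh tooth geometry [base-circle involute, m = 1.220, 24T]
pitch radius r_p = m·N/2 = 1.220·24/2 = 14.640000
base radius r_b = r_p·cos α = 14.640000·cos 22.543° = 13.521388
roll angle φ = 38.685° = 0.67518062 rad
x = r_b·(cos φ + φ·sin φ) = 16.260927
y = r_b·(sin φ − φ·cos φ) = 1.325046

x=16.260927 y=1.325046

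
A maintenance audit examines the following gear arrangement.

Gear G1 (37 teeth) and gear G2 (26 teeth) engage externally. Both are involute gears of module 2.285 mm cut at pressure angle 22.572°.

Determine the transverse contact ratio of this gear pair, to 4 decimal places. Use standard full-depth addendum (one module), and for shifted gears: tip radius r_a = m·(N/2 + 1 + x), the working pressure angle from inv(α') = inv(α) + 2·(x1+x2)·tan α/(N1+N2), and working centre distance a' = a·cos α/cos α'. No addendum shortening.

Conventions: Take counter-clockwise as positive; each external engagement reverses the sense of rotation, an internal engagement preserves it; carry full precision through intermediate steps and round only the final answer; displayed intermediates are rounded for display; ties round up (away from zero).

1.5569

single-mesh involute tooth geometry (37T engaging 26T at module 2.285)
base radii: r_b1 = 39.034338, r_b2 = 27.429535
tip radii: r_a1 = 44.557500, r_a2 = 31.990000
no profile shift: α' = α, a' = a
action lengths: √(r_a1²−r_b1²) = 21.487002, √(r_a2²−r_b2²) = 16.461492
base pitch p_b = π·m·cos α = 6.628648
CR = (21.487002 + 16.461492 − 71.977500·sin 22.57200°)/6.628648 = 1.556932
contact ratio ≈ 1.5569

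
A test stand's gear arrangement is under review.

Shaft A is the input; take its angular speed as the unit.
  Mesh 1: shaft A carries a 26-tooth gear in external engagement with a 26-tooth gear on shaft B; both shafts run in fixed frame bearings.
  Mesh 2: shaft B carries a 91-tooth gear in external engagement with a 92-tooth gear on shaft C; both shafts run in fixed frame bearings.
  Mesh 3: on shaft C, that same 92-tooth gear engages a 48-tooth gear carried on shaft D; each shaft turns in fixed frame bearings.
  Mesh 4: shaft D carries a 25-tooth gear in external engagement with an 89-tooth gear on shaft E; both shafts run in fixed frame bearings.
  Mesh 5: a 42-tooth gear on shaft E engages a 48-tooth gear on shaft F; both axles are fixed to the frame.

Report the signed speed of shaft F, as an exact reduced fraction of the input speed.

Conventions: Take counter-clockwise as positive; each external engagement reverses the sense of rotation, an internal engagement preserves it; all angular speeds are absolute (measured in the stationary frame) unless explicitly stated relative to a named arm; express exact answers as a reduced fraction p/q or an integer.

5-mesh fixed-axis compound train (all bearings frame-fixed)
mesh 1 [26T→26T]: |ω|/ω_in = 1×26/26 = 1, sense flips to −
mesh 2 [91T→92T]: |ω|/ω_in = 1×91/92 = 91/92, sense flips to +
mesh 3 [92T→48T]: |ω|/ω_in = (91/92)×92/48 = 91/48, sense flips to −
mesh 4 [25T→89T]: |ω|/ω_in = (91/48)×25/89 = 2275/4272, sense flips to +
mesh 5 [42T→48T]: |ω|/ω_in = (2275/4272)×42/48 = 15925/34176, sense flips to −
signed output speed (× input speed) = -15925/34176

-15925/34176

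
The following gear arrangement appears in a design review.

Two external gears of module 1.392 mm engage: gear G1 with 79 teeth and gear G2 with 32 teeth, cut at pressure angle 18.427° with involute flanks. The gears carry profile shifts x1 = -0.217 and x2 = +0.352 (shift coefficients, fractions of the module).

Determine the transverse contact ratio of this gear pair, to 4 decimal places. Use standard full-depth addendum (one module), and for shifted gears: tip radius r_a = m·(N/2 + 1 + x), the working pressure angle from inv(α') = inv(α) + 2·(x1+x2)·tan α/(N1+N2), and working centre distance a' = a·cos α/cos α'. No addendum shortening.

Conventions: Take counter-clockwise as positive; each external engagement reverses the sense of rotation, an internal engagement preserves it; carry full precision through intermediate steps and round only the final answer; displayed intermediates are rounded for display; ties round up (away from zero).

1.7522

single-mesh involute tooth geometry (79T engaging 32T at module 1.392)
base radii: r_b1 = 52.164814, r_b2 = 21.130051
tip radii: r_a1 = 56.073936, r_a2 = 24.153984
inv(α') = inv(18.427°) + 2·(-0.217+0.352)·tan α/(79+32) = 0.01237781  ⇒  α' = 18.83549°
a' = a·cos α / cos α' = 77.2560·cos 18.427°/cos 18.83549° = 77.441924
action lengths: √(r_a1²−r_b1²) = 20.569843, √(r_a2²−r_b2²) = 11.701960
base pitch p_b = π·m·cos α = 4.148876
CR = (20.569843 + 11.701960 − 77.441924·sin 18.83549°)/4.148876 = 1.752166
contact ratio ≈ 1.7522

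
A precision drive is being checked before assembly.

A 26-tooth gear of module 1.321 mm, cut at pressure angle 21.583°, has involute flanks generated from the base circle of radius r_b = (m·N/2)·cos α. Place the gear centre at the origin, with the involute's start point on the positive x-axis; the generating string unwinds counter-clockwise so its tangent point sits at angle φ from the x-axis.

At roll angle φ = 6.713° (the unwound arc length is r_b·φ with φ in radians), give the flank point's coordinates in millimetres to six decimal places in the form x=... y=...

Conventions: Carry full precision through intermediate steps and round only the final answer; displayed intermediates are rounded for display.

class = single-mesh tooth geometry [base-circle involute, m = 1.321, 26T]
pitch radius r_p = m·N/2 = 1.321·26/2 = 17.173000
base radius r_b = r_p·cos α = 17.173000·cos 21.583° = 15.968927
roll angle φ = 6.713° = 0.11716395 rad
x = r_b·(cos φ + φ·sin φ) = 16.078157
y = r_b·(sin φ − φ·cos φ) = 0.008549

x=16.078157 y=0.008549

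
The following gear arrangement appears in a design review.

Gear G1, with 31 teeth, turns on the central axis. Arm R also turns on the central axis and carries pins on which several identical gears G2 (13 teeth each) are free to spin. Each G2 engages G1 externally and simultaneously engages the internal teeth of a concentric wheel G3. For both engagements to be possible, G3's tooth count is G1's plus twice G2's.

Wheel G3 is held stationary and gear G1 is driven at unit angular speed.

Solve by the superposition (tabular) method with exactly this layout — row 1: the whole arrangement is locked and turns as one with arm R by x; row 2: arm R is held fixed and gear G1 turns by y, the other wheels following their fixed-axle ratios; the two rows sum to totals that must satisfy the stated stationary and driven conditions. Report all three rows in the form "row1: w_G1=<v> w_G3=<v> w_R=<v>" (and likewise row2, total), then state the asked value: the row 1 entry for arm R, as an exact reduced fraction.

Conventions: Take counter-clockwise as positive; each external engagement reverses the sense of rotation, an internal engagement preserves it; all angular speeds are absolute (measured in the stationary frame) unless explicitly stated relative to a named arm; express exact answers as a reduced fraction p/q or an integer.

row1: w_G1=31/88 w_G3=31/88 w_R=31/88
row2: w_G1=57/88 w_G3=-31/88 w_R=0
total: w_G1=1 w_G3=0 w_R=31/88
asked value: 31/88

recognized (axles ride arm R): planetary set, 31/13/57 teeth
superposition row 1 [locked train]: every member turns x
row 2 — arm fixed, fixed-axis ratios: sun y, ring −(31/57)·y, arm 0
boundary: total ω_ring = x − (31/57)·y = 0 and total ω_sun = x + y = 1  ⇒  y = 57/88, x = 31/88
row 2 ring = −(31/57)·57/88 = -31/88
totals (row 1 + row 2): sun 31/88 + 57/88 = 1, ring 31/88 + (-31/88) = 0, arm 31/88 + 0 = 31/88
asked cell (row1, arm) = 31/88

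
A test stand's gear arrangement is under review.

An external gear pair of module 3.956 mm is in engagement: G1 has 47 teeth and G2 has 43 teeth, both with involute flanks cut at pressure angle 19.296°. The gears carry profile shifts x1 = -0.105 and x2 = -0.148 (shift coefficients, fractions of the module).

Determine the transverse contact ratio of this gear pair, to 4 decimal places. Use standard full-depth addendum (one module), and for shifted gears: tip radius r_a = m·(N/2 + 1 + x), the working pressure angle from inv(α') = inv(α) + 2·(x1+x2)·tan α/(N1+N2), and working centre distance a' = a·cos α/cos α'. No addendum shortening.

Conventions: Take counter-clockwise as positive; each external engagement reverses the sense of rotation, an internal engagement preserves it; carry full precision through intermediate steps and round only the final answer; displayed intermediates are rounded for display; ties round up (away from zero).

1.8425

class = single-mesh tooth geometry [involute pair 47T × 43T, m = 3.956]
base radii: r_b1 = 87.743544, r_b2 = 80.276008
tip radii: r_a1 = 96.506620, r_a2 = 88.424512
inv(α') = inv(19.296°) + 2·(-0.105-0.148)·tan α/(47+43) = 0.01136948  ⇒  α' = 18.32425°
a' = a·cos α / cos α' = 178.0200·cos 19.296°/cos 18.32425° = 176.994500
action lengths: √(r_a1²−r_b1²) = 40.182063, √(r_a2²−r_b2²) = 37.076364
base pitch p_b = π·m·cos α = 11.729978
CR = (40.182063 + 37.076364 − 176.994500·sin 18.32425°)/11.729978 = 1.842491
contact ratio ≈ 1.8425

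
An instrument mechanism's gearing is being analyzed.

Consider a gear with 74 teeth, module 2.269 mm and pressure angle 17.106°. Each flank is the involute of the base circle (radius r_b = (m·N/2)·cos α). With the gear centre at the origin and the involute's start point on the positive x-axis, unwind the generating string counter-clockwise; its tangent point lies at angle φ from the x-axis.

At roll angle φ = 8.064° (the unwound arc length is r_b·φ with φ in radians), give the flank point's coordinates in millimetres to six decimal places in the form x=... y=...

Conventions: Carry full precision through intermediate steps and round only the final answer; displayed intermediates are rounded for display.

recognized (one wheel, involute flank): single-mesh tooth geometry, m = 2.269, N = 74
pitch radius r_p = m·N/2 = 2.269·74/2 = 83.953000
base radius r_b = r_p·cos α = 83.953000·cos 17.106° = 80.239105
roll angle φ = 8.064° = 0.14074335 rad
x = r_b·(cos φ + φ·sin φ) = 81.029890
y = r_b·(sin φ − φ·cos φ) = 0.074420

x=81.029890 y=0.074420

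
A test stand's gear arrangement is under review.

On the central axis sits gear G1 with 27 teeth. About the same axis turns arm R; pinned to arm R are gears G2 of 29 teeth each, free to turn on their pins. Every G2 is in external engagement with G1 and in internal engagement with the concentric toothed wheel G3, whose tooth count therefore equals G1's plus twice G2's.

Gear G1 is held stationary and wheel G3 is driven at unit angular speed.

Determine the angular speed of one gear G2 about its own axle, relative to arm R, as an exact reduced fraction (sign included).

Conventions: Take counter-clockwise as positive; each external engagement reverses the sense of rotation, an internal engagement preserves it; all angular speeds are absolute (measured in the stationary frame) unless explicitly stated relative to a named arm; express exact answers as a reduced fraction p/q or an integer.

class = planetary set [G3 = 27+2·29 = 85; Willis about the carrier]
ring teeth: 27 + 2·29 = 85
27(ω_sun−ω_arm) = −85(ω_ring−ω_arm),  ω_sun = 0, ω_ring = 1
27(0−ω_arm) = −85(1−ω_arm)  ⇒  112·ω_arm = 85  ⇒  ω_arm = 85/112
sun–planet mesh: 27·(0−85/112) = −29·(ω_p−ω_arm)  ⇒  ω_p−ω_arm = 2295/3248
exact speed ratio = 2295/3248

2295/3248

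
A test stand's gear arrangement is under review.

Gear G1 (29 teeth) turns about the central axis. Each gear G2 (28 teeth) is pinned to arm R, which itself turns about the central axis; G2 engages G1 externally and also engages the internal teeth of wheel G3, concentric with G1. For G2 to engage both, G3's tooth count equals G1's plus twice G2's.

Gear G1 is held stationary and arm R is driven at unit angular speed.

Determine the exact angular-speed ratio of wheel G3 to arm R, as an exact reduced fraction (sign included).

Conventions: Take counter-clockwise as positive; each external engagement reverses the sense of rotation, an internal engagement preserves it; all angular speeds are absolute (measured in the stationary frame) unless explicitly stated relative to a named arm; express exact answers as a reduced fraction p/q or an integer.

114/85

planetary set (29T centre, 28T on arm, 85T internal) — Willis relation
ring teeth: 29 + 2·28 = 85
29(ω_sun−ω_arm) = −85(ω_ring−ω_arm),  ω_sun = 0, ω_arm = 1
ω_ring = 1 − (29/85)(0−1) = 114/85
ω_out/ω_in = 114/85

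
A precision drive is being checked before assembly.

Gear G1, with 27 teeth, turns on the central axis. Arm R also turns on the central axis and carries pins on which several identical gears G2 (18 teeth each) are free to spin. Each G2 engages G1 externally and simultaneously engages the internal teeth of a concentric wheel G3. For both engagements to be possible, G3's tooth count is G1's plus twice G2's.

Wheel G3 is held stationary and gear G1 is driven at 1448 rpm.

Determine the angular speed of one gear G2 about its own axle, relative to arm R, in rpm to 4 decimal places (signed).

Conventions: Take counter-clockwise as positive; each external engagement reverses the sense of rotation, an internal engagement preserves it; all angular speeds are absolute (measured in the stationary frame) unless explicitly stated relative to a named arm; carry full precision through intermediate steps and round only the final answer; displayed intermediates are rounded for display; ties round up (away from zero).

-1520.4000 rpm

recognized (axles ride arm R): planetary set, 27/18/63 teeth
normalise by the input: solve with ω_sun = 1, then scale by 1448 rpm
ring teeth: 27 + 2·18 = 63
27(ω_sun−ω_arm) = −63(ω_ring−ω_arm),  ω_ring = 0, ω_sun = 1
27(1−ω_arm) = −63(0−ω_arm)  ⇒  90·ω_arm = 27  ⇒  ω_arm = 3/10
sun–planet mesh: 27·(1−3/10) = −18·(ω_p−ω_arm)  ⇒  ω_p−ω_arm = -21/20
scale: ω_p−ω_arm = -21/20 × 1448 rpm = -1520.4000 rpm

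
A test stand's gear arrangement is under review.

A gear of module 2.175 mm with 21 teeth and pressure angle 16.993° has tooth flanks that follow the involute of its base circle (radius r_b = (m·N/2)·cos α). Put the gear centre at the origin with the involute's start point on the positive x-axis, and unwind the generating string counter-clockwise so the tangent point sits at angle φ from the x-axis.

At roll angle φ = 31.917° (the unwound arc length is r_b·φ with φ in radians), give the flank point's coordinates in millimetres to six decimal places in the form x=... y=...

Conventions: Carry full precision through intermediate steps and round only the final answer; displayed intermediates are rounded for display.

class = single-mesh tooth geometry [base-circle involute, m = 2.175, 21T]
pitch radius r_p = m·N/2 = 2.175·21/2 = 22.837500
base radius r_b = r_p·cos α = 22.837500·cos 16.993° = 21.840425
roll angle φ = 31.917° = 0.55705674 rad
x = r_b·(cos φ + φ·sin φ) = 24.970711
y = r_b·(sin φ − φ·cos φ) = 1.219835

x=24.970711 y=1.219835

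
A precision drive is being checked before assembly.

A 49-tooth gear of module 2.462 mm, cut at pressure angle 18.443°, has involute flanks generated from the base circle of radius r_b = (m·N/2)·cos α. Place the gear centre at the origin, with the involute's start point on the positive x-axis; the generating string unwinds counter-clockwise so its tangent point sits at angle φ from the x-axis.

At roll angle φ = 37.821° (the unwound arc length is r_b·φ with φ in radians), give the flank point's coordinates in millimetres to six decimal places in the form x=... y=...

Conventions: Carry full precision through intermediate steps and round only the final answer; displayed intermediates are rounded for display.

x=68.361980 y=5.250757

class = single-mesh tooth geometry [base-circle involute, m = 2.462, 49T]
pitch radius r_p = m·N/2 = 2.462·49/2 = 60.319000
base radius r_b = r_p·cos α = 60.319000·cos 18.443° = 57.220947
roll angle φ = 37.821° = 0.66010098 rad
x = r_b·(cos φ + φ·sin φ) = 68.361980
y = r_b·(sin φ − φ·cos φ) = 5.250757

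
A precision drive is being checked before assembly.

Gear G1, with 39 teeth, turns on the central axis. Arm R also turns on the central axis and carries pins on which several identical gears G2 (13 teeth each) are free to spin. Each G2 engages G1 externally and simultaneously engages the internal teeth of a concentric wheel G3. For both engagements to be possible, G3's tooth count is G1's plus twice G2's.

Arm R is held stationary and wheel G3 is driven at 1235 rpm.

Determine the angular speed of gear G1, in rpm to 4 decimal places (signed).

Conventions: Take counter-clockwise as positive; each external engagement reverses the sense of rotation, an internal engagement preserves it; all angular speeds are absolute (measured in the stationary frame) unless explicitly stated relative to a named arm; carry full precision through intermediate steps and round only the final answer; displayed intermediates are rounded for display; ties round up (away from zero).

-2058.3333 rpm

topology: planetary set — G1 39T / G2 13T / G3 65T, arm = carrier (Willis)
normalise by the input: solve with ω_ring = 1, then scale by 1235 rpm
ring teeth: 39 + 2·13 = 65
39(ω_sun−ω_arm) = −65(ω_ring−ω_arm),  ω_arm = 0, ω_ring = 1
ω_sun = 0 − (65/39)(1−0) = -5/3
scale: ω_sun = -5/3 × 1235 rpm = -2058.3333 rpm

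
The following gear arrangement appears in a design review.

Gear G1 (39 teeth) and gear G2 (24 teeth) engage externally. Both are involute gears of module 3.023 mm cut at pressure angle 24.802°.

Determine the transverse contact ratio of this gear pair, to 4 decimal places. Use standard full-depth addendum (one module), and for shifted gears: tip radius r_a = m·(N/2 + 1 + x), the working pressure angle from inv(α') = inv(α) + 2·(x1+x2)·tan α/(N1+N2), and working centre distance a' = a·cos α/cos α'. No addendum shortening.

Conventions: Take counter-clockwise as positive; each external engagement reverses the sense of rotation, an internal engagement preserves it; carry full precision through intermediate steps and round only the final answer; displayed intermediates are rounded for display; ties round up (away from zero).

recognized (one external pair, fixed centres): single-mesh tooth geometry, m = 3.023, N1 = 39, N2 = 24
base radii: r_b1 = 53.511258, r_b2 = 32.930005
tip radii: r_a1 = 61.971500, r_a2 = 39.299000
no profile shift: α' = α, a' = a
action lengths: √(r_a1²−r_b1²) = 31.257193, √(r_a2²−r_b2²) = 21.448221
base pitch p_b = π·m·cos α = 8.621055
CR = (31.257193 + 21.448221 − 95.224500·sin 24.80200°)/8.621055 = 1.480130
contact ratio ≈ 1.4801

1.4801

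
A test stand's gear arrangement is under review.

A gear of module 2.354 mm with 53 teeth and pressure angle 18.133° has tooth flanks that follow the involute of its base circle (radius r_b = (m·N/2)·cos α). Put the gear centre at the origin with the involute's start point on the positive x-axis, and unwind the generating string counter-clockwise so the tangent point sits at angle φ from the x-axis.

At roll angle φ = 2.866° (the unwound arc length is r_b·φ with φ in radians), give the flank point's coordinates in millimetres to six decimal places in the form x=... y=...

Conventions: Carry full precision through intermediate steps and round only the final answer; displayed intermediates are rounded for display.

x=59.357070 y=0.002473

topology: single-mesh involute geometry — m = 2.354, N = 53
pitch radius r_p = m·N/2 = 2.354·53/2 = 62.381000
base radius r_b = r_p·cos α = 62.381000·cos 18.133° = 59.282950
roll angle φ = 2.866° = 0.05002114 rad
x = r_b·(cos φ + φ·sin φ) = 59.357070
y = r_b·(sin φ − φ·cos φ) = 0.002473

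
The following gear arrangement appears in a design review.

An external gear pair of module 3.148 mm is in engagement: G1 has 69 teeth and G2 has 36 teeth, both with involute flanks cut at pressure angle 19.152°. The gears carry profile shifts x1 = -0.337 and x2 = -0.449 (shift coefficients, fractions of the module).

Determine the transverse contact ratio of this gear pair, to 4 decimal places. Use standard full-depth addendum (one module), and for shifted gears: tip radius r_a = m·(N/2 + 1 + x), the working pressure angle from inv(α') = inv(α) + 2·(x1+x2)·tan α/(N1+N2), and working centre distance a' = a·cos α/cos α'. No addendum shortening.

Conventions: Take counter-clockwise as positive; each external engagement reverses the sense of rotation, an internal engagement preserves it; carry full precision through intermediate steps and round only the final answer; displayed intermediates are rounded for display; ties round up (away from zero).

2.0822

recognized (one external pair, fixed centres): single-mesh tooth geometry, m = 3.148, N1 = 69, N2 = 36
base radii: r_b1 = 102.594826, r_b2 = 53.527735
tip radii: r_a1 = 110.693124, r_a2 = 58.398548
inv(α') = inv(19.152°) + 2·(-0.337-0.449)·tan α/(69+36) = 0.00783276  ⇒  α' = 16.23336°
a' = a·cos α / cos α' = 165.2700·cos 19.152°/cos 16.23336° = 162.605462
action lengths: √(r_a1²−r_b1²) = 41.560430, √(r_a2²−r_b2²) = 23.348918
base pitch p_b = π·m·cos α = 9.342352
CR = (41.560430 + 23.348918 − 162.605462·sin 16.23336°)/9.342352 = 2.082235
contact ratio ≈ 2.0822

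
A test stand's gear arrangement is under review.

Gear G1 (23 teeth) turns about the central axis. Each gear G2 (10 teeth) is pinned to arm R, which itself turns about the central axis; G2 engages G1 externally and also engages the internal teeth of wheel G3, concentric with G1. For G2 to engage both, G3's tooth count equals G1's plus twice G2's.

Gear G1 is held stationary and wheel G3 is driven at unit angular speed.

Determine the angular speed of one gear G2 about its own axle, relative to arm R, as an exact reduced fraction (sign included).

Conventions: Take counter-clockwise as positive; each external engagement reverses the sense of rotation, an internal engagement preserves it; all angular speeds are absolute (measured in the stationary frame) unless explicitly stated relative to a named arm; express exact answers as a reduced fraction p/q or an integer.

planetary set (23T centre, 10T on arm, 43T internal) — Willis relation
ring teeth: 23 + 2·10 = 43
23(ω_sun−ω_arm) = −43(ω_ring−ω_arm),  ω_sun = 0, ω_ring = 1
23(0−ω_arm) = −43(1−ω_arm)  ⇒  66·ω_arm = 43  ⇒  ω_arm = 43/66
sun–planet mesh: 23·(0−43/66) = −10·(ω_p−ω_arm)  ⇒  ω_p−ω_arm = 989/660
exact speed ratio = 989/660

989/660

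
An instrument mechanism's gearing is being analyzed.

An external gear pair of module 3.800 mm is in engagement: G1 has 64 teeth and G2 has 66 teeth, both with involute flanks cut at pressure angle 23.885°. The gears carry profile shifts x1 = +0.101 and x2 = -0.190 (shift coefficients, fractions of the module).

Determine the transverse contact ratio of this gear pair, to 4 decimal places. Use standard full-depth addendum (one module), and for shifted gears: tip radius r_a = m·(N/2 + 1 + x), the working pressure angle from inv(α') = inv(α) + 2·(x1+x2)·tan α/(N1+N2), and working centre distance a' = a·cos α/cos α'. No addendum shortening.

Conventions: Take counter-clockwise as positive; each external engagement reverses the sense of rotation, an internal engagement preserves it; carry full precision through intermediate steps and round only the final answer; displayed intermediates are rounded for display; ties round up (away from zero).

1.6130

topology: single-mesh involute geometry — m = 3.800, 64T/66T pair
base radii: r_b1 = 111.186175, r_b2 = 114.660743
tip radii: r_a1 = 125.783800, r_a2 = 128.478000
inv(α') = inv(23.885°) + 2·(+0.101-0.190)·tan α/(64+66) = 0.02534761  ⇒  α' = 23.70634°
a' = a·cos α / cos α' = 247.0000·cos 23.885°/cos 23.70634° = 246.660606
action lengths: √(r_a1²−r_b1²) = 58.814955, √(r_a2²−r_b2²) = 57.961285
base pitch p_b = π·m·cos α = 10.915677
CR = (58.814955 + 57.961285 − 246.660606·sin 23.70634°)/10.915677 = 1.612961
contact ratio ≈ 1.6130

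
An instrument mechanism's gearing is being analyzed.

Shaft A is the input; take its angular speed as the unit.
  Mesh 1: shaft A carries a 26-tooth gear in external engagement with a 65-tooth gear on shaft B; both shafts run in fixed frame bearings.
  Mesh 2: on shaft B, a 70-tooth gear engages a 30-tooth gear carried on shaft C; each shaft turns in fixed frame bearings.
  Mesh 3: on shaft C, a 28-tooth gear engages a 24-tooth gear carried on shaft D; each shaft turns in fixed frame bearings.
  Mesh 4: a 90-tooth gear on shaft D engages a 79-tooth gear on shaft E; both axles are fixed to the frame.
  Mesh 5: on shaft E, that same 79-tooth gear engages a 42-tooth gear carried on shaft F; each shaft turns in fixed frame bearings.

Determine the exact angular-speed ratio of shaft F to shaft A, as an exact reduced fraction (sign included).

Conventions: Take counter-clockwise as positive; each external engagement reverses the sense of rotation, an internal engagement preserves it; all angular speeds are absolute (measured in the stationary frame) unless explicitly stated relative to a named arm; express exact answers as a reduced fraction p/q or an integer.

-7/3

class = fixed-axis compound train [5 meshes; 5 ratios multiply, 5 sense flips]
mesh 1 [26T→65T]: running ratio 2/5, sense −
mesh 2 [70T→30T]: running ratio 14/15, sense +
mesh 3 [28T→24T]: running ratio 49/45, sense −
mesh 4 [90T→79T]: running ratio 98/79, sense +
mesh 5 [79T→42T]: running ratio 7/3, sense −
ω_out/ω_in = -7/3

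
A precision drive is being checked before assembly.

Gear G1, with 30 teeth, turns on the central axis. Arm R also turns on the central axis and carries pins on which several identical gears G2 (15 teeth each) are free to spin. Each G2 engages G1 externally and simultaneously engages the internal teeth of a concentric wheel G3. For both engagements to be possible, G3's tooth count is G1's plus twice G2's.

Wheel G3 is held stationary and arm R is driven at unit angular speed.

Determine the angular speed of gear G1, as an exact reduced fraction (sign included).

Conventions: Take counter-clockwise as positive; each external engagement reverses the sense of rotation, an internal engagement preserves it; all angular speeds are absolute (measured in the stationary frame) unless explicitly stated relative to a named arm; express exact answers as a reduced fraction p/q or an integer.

3

class = planetary set [G3 = 30+2·15 = 60; Willis about the carrier]
ring teeth: 30 + 2·15 = 60
30(ω_sun−ω_arm) = −60(ω_ring−ω_arm),  ω_ring = 0, ω_arm = 1
ω_sun = 1 − (60/30)(0−1) = 3
exact speed ratio = 3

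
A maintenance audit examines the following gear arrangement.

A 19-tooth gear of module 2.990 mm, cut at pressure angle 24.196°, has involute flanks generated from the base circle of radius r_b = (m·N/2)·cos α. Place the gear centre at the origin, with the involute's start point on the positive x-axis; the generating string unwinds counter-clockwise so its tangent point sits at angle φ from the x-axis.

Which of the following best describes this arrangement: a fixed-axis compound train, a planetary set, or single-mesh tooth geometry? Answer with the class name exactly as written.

topology: single-mesh involute geometry — m = 2.990, N = 19
classification: single-mesh tooth geometry

single-mesh tooth geometry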